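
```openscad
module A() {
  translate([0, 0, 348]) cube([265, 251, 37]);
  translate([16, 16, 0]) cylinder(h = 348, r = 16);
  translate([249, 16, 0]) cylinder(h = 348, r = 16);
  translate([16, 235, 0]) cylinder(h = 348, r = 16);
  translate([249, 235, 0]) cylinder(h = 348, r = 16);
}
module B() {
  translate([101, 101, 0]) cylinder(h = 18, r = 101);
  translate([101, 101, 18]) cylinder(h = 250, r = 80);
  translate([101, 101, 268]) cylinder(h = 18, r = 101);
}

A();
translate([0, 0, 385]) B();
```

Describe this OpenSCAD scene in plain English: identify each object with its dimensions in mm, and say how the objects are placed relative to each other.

A is a four-legged stool. The seat is a 265×251×37 mm slab whose top surface is at z = 385 mm; four round legs, each 32 mm in diameter, run from the floor (z = 0) to the underside of the seat, each leg's axis is inset half a diameter from the nearest pair of seat edges (so the leg's bounding box is flush with the corner).

B is a spool: two coaxial disc flanges of radius 101 mm and thickness 18 mm, joined by a core cylinder of radius 80 mm and height 250 mm. The lower flange rests on z = 0 and the three cylinders share a vertical axis.

The spool is on top of the stool.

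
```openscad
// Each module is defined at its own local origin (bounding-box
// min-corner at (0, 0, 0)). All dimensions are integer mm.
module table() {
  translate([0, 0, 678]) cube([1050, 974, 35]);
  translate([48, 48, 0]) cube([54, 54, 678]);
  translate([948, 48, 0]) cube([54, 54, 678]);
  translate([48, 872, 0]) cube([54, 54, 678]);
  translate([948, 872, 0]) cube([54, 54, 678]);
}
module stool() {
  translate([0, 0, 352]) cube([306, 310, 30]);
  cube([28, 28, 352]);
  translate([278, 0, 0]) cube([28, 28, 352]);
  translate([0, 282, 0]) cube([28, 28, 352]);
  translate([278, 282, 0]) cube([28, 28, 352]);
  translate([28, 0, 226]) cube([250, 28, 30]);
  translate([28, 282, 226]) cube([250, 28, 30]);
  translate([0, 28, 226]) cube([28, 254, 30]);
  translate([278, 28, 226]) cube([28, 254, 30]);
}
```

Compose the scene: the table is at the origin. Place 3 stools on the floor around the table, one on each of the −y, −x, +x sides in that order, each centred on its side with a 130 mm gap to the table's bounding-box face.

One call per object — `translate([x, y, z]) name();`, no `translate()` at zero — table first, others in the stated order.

table();
translate([372, -440, 0]) stool();
translate([-436, 332, 0]) stool();
translate([1180, 332, 0]) stool();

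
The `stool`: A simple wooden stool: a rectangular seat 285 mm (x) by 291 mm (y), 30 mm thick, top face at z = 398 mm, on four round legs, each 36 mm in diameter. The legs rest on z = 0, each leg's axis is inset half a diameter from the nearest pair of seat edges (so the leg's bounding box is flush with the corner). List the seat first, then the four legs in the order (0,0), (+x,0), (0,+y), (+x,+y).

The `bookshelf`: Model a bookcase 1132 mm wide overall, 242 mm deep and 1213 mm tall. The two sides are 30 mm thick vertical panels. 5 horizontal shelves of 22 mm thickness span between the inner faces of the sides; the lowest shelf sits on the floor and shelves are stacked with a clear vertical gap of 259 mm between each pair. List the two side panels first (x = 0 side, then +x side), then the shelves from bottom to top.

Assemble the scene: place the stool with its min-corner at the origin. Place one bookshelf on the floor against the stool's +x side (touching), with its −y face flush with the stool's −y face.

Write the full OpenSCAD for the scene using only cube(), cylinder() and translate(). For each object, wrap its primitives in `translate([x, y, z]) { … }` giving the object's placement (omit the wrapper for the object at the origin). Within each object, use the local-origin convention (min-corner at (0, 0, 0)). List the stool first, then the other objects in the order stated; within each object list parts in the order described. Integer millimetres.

translate([0, 0, 368]) cube([285, 291, 30]);
translate([18, 18, 0]) cylinder(h = 368, r = 18);
translate([267, 18, 0]) cylinder(h = 368, r = 18);
translate([18, 273, 0]) cylinder(h = 368, r = 18);
translate([267, 273, 0]) cylinder(h = 368, r = 18);
translate([285, 0, 0]) {
  cube([30, 242, 1213]);
  translate([1102, 0, 0]) cube([30, 242, 1213]);
  translate([30, 0, 0]) cube([1072, 242, 22]);
  translate([30, 0, 281]) cube([1072, 242, 22]);
  translate([30, 0, 562]) cube([1072, 242, 22]);
  translate([30, 0, 843]) cube([1072, 242, 22]);
  translate([30, 0, 1124]) cube([1072, 242, 22]);
}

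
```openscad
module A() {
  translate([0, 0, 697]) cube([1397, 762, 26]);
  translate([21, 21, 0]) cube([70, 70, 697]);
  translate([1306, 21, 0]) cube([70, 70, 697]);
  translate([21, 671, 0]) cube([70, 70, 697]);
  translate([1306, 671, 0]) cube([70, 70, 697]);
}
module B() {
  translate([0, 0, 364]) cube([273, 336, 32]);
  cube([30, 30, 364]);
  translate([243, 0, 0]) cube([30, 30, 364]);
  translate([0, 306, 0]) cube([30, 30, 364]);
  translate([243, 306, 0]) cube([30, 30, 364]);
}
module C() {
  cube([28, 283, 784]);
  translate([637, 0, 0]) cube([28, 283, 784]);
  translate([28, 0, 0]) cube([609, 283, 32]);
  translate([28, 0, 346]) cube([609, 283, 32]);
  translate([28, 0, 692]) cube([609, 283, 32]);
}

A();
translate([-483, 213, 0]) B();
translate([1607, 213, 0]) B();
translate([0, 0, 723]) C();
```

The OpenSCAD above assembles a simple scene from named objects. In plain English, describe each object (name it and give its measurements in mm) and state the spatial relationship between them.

A is a table: top 1397 mm (x) × 762 mm (y), 26 mm thick, upper face at z = 723 mm, on four 70×70 mm square legs, each inset 21 mm from the nearest pair of top edges, running from z = 0 to the bottom of the top.

B is a simple wooden stool: a rectangular seat 273 mm (x) by 336 mm (y), 32 mm thick, top face at z = 396 mm, on four square legs, each 30×30 mm in cross-section. The legs rest on z = 0, each flush with a corner of the seat.

C is an open bookshelf. Two side panels, each 28 mm thick, 283 mm deep and 784 mm tall, stand 665 mm apart (outside-to-outside). Between them sit 3 shelves, each 32 mm thick and 283 mm deep, spanning the full gap between the sides. The bottom shelf rests on the floor (its underside at z = 0) and the clear gap between one shelf's top and the next shelf's underside is 314 mm.

Two stools sit around the table at the −x, +x sides. The bookshelf is on top of the table.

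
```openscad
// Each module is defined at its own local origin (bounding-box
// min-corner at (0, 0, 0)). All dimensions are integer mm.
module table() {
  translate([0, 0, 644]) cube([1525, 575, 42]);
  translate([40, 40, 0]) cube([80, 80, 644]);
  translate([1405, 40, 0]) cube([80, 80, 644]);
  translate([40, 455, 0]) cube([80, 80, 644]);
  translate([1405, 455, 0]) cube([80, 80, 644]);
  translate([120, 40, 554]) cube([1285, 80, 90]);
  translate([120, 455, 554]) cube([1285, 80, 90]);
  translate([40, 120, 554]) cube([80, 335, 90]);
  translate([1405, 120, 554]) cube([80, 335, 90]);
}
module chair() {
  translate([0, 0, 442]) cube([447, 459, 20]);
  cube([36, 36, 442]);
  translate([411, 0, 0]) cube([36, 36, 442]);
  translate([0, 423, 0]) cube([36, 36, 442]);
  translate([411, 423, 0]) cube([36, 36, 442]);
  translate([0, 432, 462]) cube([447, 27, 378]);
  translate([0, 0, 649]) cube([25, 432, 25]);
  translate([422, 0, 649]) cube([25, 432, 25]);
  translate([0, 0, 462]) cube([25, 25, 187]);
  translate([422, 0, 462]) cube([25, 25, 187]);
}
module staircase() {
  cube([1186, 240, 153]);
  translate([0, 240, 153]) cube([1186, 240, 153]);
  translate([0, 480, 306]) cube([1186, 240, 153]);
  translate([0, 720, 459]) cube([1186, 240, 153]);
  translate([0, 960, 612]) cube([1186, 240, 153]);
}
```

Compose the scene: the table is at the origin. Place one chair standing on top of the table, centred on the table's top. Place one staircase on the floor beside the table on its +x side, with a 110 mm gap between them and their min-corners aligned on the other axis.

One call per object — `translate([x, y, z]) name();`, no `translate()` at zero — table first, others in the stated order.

table();
translate([539, 58, 686]) chair();
translate([1635, 0, 0]) staircase();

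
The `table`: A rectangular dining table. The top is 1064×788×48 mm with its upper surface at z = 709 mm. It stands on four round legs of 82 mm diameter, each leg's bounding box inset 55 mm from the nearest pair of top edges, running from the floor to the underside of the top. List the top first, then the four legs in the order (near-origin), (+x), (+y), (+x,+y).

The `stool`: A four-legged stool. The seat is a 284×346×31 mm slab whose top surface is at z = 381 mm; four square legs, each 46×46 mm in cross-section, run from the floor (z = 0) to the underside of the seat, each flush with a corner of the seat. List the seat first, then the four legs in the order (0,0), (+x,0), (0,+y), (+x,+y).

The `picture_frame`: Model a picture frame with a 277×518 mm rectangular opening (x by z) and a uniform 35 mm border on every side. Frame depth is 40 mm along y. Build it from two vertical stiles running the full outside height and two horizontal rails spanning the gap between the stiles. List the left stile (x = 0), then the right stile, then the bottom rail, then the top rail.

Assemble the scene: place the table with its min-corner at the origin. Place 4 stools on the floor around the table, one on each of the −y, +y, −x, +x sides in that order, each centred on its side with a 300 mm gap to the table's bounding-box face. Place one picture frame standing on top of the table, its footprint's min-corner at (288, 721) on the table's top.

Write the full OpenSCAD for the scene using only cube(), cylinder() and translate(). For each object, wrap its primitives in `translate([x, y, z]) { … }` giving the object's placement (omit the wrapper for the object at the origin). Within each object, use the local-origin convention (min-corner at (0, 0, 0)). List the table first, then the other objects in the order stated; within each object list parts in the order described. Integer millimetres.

translate([0, 0, 661]) cube([1064, 788, 48]);
translate([96, 96, 0]) cylinder(h = 661, r = 41);
translate([968, 96, 0]) cylinder(h = 661, r = 41);
translate([96, 692, 0]) cylinder(h = 661, r = 41);
translate([968, 692, 0]) cylinder(h = 661, r = 41);
translate([390, -646, 0]) {
  translate([0, 0, 350]) cube([284, 346, 31]);
  cube([46, 46, 350]);
  translate([238, 0, 0]) cube([46, 46, 350]);
  translate([0, 300, 0]) cube([46, 46, 350]);
  translate([238, 300, 0]) cube([46, 46, 350]);
}
translate([390, 1088, 0]) {
  translate([0, 0, 350]) cube([284, 346, 31]);
  cube([46, 46, 350]);
  translate([238, 0, 0]) cube([46, 46, 350]);
  translate([0, 300, 0]) cube([46, 46, 350]);
  translate([238, 300, 0]) cube([46, 46, 350]);
}
translate([-584, 221, 0]) {
  translate([0, 0, 350]) cube([284, 346, 31]);
  cube([46, 46, 350]);
  translate([238, 0, 0]) cube([46, 46, 350]);
  translate([0, 300, 0]) cube([46, 46, 350]);
  translate([238, 300, 0]) cube([46, 46, 350]);
}
translate([1364, 221, 0]) {
  translate([0, 0, 350]) cube([284, 346, 31]);
  cube([46, 46, 350]);
  translate([238, 0, 0]) cube([46, 46, 350]);
  translate([0, 300, 0]) cube([46, 46, 350]);
  translate([238, 300, 0]) cube([46, 46, 350]);
}
translate([288, 721, 709]) {
  cube([35, 40, 588]);
  translate([312, 0, 0]) cube([35, 40, 588]);
  translate([35, 0, 0]) cube([277, 40, 35]);
  translate([35, 0, 553]) cube([277, 40, 35]);
}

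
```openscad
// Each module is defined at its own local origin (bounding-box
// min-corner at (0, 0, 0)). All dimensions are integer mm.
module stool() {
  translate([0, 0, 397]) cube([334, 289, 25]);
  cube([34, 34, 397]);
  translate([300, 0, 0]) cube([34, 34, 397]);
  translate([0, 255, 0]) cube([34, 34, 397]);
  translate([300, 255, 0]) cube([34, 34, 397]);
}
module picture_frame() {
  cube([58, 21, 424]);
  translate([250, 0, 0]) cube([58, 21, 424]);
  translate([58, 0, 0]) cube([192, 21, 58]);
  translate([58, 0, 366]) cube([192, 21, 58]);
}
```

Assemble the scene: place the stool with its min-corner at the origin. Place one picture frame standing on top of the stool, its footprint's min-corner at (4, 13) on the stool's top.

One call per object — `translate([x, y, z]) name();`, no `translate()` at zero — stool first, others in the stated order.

stool();
translate([4, 13, 422]) picture_frame();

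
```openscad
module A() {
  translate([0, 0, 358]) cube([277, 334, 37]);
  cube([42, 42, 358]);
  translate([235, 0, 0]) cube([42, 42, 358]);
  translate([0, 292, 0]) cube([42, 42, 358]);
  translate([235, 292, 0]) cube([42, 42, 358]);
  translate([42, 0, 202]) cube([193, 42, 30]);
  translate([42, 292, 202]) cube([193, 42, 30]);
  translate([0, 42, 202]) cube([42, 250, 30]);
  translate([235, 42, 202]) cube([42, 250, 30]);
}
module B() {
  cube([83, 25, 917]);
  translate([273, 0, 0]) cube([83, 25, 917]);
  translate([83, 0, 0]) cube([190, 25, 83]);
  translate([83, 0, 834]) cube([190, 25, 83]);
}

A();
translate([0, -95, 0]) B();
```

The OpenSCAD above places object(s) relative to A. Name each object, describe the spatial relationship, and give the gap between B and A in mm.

The picture frame's nearest face is 70 mm from the stool's −y face.

A is a stool. B is a picture frame. The picture frame is on the floor beside the stool on its −y side. The gap between the picture frame and the stool is 70 mm.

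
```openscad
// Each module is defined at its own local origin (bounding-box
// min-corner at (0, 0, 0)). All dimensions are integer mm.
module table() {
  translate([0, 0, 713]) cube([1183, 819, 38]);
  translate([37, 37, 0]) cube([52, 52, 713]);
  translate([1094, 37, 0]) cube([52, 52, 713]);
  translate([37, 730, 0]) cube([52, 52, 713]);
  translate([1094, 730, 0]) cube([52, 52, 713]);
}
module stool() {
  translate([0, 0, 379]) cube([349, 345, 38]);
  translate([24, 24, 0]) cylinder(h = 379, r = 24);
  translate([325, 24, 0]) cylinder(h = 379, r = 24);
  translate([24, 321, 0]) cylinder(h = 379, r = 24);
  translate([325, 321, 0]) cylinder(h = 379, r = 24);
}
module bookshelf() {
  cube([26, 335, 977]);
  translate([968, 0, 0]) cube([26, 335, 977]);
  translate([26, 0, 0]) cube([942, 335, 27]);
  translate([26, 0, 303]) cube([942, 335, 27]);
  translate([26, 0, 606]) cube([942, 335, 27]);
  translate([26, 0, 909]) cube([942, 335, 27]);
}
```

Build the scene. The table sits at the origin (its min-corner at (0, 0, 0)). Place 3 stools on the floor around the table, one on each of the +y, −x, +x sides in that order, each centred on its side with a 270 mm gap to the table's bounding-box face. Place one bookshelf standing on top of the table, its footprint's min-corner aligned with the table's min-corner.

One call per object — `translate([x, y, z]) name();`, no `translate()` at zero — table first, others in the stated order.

table();
translate([417, 1089, 0]) stool();
translate([-619, 237, 0]) stool();
translate([1453, 237, 0]) stool();
translate([0, 0, 751]) bookshelf();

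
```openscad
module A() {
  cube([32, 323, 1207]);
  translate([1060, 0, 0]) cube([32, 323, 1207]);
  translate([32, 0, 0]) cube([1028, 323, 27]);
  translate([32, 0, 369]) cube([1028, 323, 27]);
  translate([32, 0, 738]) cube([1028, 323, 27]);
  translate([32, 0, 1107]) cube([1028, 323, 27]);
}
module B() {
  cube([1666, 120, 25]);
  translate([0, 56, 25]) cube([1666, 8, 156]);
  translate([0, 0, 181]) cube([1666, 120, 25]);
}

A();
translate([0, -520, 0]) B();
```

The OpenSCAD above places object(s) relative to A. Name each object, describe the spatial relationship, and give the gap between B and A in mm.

A is a bookshelf. B is an I-beam. The I-beam is on the floor beside the bookshelf on its −y side. The gap between the I-beam and the bookshelf is 400 mm.

The I-beam's nearest face is 400 mm from the bookshelf's −y face.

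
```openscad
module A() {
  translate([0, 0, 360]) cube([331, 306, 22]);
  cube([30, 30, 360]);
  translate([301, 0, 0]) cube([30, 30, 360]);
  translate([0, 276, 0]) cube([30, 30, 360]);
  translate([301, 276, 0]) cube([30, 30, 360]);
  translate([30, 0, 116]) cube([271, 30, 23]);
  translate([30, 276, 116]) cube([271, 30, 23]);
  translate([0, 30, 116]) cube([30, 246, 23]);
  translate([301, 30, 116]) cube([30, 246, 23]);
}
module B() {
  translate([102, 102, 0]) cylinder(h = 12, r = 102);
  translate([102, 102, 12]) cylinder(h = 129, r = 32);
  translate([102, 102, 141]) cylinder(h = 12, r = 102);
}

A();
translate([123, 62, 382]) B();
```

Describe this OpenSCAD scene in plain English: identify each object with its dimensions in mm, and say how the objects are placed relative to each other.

A is a four-legged stool. The seat is a 331×306×22 mm slab whose top surface is at z = 382 mm; four square legs, each 30×30 mm in cross-section, run from the floor (z = 0) to the underside of the seat, each flush with a corner of the seat. Four stretchers, 30 mm wide and 23 mm tall, connect adjacent legs with their undersides at z = 116 mm, each running between the inner faces of the legs it joins and aligned with the legs' outer faces on the other axis.

B is a spool: two coaxial disc flanges of radius 102 mm and thickness 12 mm, joined by a core cylinder of radius 32 mm and height 129 mm. The lower flange rests on z = 0 and the three cylinders share a vertical axis.

The spool is on top of the stool.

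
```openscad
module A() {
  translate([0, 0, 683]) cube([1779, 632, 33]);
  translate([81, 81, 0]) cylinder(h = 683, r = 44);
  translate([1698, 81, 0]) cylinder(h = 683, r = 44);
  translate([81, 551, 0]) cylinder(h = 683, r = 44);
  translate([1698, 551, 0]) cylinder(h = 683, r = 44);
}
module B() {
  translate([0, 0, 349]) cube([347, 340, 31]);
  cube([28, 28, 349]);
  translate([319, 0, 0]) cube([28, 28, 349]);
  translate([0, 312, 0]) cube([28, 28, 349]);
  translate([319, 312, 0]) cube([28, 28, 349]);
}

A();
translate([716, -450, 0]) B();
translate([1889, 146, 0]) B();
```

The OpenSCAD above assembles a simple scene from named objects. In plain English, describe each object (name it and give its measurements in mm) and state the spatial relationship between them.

A is a table: top 1779 mm (x) × 632 mm (y), 33 mm thick, upper face at z = 716 mm, on four round legs of 88 mm diameter, each leg's bounding box inset 37 mm from the nearest pair of top edges, running from z = 0 to the bottom of the top.

B is a simple wooden stool: a rectangular seat 347 mm (x) by 340 mm (y), 31 mm thick, top face at z = 380 mm, on four square legs, each 28×28 mm in cross-section. The legs rest on z = 0, each flush with a corner of the seat.

Two stools sit around the table at the −y, +x sides.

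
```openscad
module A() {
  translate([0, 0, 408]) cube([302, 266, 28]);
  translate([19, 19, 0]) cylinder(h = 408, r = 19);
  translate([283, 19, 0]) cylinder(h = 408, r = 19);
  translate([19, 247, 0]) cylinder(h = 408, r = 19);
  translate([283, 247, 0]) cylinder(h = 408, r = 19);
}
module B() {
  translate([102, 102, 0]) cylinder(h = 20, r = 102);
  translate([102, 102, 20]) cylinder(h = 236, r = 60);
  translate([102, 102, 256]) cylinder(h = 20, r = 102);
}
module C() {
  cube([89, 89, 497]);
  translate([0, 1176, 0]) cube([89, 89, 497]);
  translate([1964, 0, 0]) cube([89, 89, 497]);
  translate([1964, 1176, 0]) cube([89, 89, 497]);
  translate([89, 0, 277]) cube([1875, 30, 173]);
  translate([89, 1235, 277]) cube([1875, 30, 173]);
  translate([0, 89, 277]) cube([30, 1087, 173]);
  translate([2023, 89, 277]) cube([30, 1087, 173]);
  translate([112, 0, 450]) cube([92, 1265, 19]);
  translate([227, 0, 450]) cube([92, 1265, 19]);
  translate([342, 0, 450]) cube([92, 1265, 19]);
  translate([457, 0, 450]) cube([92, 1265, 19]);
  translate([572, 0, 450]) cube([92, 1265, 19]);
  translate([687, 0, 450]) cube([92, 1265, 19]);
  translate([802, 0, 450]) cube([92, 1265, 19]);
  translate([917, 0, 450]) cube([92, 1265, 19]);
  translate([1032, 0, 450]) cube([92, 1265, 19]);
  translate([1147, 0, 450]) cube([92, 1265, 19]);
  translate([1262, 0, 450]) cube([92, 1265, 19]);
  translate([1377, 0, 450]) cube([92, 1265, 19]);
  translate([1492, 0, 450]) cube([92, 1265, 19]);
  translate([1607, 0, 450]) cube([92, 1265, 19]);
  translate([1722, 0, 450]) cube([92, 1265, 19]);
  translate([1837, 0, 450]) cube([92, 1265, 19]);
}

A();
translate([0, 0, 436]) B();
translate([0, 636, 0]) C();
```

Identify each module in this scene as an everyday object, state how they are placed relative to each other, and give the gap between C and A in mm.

A is a stool. B is a spool. C is a bed frame. The spool is on top of the stool. The bed frame is on the floor beside the stool on its +y side. The gap between the bed frame and the stool is 370 mm.

The bed frame's nearest face is 370 mm from the stool's +y face.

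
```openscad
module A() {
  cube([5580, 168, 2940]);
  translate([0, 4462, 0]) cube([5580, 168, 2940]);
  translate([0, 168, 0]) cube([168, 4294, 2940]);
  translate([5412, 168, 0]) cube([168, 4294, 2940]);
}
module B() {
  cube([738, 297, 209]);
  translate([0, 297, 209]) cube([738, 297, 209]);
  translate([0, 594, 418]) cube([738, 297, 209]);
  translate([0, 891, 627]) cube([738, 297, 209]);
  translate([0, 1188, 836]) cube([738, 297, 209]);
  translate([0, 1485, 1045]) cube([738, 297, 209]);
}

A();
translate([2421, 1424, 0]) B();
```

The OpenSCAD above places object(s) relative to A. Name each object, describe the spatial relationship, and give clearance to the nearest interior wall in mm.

Clearances: x = 2253, y = 1256; minimum 1256 mm.

A is a house frame. B is a staircase. The staircase sits inside the house frame, centred. The clearance to the nearest interior wall is 1256 mm.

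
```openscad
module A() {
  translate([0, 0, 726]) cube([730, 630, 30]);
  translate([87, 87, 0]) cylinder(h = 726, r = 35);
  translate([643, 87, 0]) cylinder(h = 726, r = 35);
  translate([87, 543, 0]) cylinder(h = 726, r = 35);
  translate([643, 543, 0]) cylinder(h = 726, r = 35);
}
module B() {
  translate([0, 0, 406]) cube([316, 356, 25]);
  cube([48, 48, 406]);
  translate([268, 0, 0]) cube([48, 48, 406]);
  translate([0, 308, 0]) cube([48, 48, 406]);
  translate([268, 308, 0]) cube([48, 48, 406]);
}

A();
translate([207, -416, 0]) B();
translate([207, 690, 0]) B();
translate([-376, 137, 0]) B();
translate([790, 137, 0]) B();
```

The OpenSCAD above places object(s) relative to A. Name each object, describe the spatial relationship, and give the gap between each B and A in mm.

A is a table. B is a stool. Four stools sit around the table at the −y, +y, −x, +x sides. The gap between each stool and the table is 60 mm.

Each stool's nearest face is 60 mm from the table's bounding box.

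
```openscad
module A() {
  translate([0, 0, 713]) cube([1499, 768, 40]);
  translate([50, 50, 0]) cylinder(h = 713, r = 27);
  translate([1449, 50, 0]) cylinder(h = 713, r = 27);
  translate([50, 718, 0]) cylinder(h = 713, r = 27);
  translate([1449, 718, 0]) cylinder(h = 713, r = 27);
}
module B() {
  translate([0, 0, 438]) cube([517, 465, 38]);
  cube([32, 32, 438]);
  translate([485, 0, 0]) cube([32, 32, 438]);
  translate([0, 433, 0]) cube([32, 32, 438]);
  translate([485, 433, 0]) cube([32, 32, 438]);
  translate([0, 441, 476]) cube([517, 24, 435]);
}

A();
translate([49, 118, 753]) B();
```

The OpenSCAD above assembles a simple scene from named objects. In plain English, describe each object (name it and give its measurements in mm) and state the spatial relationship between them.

A is a table: top 1499 mm (x) × 768 mm (y), 40 mm thick, upper face at z = 753 mm, on four round legs of 54 mm diameter, each leg's bounding box inset 23 mm from the nearest pair of top edges, running from z = 0 to the bottom of the top.

B is a chair. The seat is a 517×465×38 mm slab with its top at z = 476 mm, on four 32×32 mm corner legs (flush with the seat edges, standing on z = 0). A flat backrest 24 mm thick, 435 mm tall, spans the full seat width and rises from the seat top along its +y edge, rear face flush with the rear of the seat.

The chair is on top of the table.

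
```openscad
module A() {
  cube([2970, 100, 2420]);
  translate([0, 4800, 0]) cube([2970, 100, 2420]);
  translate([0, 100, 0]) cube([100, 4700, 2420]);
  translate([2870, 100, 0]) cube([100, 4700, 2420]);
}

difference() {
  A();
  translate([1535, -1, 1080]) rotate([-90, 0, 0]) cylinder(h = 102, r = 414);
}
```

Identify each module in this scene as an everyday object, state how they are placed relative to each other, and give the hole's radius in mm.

The subtracted cylinder has r = 414 mm.

A is a house frame. The house frame has a circular hole through its front wall. The hole's radius is 414 mm.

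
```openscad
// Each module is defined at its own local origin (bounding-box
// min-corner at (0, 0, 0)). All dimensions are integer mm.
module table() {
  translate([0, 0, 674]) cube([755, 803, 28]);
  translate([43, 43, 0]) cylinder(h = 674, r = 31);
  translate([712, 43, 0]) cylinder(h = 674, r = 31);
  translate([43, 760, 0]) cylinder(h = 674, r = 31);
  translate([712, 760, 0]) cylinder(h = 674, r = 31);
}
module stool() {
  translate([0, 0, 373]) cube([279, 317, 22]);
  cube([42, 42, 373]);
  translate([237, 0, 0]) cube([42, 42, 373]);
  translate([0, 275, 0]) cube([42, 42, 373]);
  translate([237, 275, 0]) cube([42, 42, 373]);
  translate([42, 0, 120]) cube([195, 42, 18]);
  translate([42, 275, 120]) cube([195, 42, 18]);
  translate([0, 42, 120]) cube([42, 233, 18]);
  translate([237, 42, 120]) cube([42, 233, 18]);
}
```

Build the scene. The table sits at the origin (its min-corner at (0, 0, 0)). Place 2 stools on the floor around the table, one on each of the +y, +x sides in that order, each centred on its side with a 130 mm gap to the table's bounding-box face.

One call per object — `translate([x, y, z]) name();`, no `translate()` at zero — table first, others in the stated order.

table();
translate([238, 933, 0]) stool();
translate([885, 243, 0]) stool();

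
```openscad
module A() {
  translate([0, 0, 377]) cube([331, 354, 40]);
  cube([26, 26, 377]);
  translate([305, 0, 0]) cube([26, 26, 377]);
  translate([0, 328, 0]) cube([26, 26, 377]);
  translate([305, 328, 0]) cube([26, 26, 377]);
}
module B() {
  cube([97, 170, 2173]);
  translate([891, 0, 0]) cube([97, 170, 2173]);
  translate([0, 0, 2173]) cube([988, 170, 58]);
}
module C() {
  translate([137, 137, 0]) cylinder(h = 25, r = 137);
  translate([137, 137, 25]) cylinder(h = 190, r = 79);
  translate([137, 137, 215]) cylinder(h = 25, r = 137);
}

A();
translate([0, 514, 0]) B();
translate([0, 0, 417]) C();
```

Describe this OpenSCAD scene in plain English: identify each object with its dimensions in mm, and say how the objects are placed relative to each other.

A is a four-legged stool. The seat is 331×354 mm, 40 mm thick, top at z = 417 mm. It stands on four square legs, each 26×26 mm in cross-section, from z = 0 to the seat underside, each flush with a corner of the seat.

B is a door frame. The clear opening is 794 mm wide and 2173 mm high. Two 97 mm wide jambs, 170 mm deep, stand either side of the opening from the floor to the top of the opening. A 58 mm thick head sits across the top of both jambs, spanning the full outside width of the frame.

C is a spool: two coaxial disc flanges of radius 137 mm and thickness 25 mm, joined by a core cylinder of radius 79 mm and height 190 mm. The lower flange rests on z = 0 and the three cylinders share a vertical axis.

The door frame is on the floor beside the stool on its +y side. The spool is on top of the stool.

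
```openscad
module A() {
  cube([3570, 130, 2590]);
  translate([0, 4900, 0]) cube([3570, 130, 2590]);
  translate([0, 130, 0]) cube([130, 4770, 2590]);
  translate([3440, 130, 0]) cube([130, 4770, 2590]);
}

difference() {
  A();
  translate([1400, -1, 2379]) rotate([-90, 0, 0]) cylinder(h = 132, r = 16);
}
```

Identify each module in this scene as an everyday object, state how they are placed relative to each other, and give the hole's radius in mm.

A is a house frame. The house frame has a circular hole through its front wall. The hole's radius is 16 mm.

The subtracted cylinder has r = 16 mm.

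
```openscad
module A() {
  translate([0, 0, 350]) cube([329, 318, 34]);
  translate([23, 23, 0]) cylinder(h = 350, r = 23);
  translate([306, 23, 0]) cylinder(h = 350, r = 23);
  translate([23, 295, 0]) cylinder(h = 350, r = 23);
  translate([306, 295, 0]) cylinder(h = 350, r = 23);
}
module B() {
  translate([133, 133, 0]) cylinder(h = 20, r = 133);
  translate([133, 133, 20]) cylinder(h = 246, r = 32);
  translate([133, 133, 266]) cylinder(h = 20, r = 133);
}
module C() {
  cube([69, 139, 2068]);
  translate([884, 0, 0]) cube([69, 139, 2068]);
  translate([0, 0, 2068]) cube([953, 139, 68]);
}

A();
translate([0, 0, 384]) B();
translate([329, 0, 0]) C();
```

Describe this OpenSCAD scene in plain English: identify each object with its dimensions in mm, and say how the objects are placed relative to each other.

A is a four-legged stool. The seat is a 329×318×34 mm slab whose top surface is at z = 384 mm; four round legs, each 46 mm in diameter, run from the floor (z = 0) to the underside of the seat, each leg's axis is inset half a diameter from the nearest pair of seat edges (so the leg's bounding box is flush with the corner).

B is a spool: two coaxial disc flanges of radius 133 mm and thickness 20 mm, joined by a core cylinder of radius 32 mm and height 246 mm. The lower flange rests on z = 0 and the three cylinders share a vertical axis.

C is a door frame. The clear opening is 815 mm wide and 2068 mm high. Two 69 mm wide jambs, 139 mm deep, stand either side of the opening from the floor to the top of the opening. A 68 mm thick head sits across the top of both jambs, spanning the full outside width of the frame.

The spool is on top of the stool. The door frame is against the stool's +x side, with their −y faces flush.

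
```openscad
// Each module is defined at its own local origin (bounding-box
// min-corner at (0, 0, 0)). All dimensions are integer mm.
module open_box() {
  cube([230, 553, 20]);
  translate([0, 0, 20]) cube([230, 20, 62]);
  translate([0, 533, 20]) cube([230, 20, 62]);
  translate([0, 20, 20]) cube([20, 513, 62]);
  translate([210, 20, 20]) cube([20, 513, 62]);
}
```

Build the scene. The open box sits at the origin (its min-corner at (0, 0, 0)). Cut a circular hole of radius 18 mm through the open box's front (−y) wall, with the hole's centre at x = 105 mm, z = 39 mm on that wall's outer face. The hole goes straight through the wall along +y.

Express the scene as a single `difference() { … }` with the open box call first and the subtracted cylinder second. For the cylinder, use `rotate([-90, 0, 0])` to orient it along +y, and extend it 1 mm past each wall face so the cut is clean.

difference() {
  open_box();
  translate([105, -1, 39]) rotate([-90, 0, 0]) cylinder(h = 22, r = 18);
}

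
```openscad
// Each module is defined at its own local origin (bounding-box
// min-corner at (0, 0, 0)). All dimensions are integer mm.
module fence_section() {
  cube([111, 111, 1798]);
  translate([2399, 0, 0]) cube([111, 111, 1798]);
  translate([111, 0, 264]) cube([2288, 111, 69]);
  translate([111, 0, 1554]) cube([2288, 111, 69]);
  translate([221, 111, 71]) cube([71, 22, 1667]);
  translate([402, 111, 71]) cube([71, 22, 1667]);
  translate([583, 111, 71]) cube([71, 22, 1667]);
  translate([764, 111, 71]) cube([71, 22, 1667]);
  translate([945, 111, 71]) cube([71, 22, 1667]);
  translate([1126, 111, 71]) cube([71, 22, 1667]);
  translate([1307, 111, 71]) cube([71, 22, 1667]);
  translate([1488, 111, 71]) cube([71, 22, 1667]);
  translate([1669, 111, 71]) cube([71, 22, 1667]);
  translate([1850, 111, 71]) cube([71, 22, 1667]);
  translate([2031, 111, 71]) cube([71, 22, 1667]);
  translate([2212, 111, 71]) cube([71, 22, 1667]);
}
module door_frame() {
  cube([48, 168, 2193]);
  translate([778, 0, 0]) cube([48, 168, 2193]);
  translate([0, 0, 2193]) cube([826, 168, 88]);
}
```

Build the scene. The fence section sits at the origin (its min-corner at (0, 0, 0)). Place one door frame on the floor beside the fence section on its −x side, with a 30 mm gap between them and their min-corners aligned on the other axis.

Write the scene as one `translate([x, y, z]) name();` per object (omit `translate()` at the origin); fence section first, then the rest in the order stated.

fence_section();
translate([-856, 0, 0]) door_frame();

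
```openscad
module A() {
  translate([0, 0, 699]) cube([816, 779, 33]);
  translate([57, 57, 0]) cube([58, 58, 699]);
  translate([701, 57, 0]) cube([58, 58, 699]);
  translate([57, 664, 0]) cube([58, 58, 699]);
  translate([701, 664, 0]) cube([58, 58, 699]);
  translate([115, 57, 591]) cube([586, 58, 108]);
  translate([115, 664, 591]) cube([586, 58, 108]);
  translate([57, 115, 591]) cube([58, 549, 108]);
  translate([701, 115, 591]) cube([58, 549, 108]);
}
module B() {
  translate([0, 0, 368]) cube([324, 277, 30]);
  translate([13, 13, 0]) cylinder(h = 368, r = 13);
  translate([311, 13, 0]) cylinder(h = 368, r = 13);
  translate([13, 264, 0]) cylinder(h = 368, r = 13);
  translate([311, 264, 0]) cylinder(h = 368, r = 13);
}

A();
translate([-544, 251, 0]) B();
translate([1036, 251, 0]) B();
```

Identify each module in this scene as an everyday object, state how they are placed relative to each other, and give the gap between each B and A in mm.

Each stool's nearest face is 220 mm from the table's bounding box.

A is a table. B is a stool. Two stools sit around the table at the −x, +x sides. The gap between each stool and the table is 220 mm.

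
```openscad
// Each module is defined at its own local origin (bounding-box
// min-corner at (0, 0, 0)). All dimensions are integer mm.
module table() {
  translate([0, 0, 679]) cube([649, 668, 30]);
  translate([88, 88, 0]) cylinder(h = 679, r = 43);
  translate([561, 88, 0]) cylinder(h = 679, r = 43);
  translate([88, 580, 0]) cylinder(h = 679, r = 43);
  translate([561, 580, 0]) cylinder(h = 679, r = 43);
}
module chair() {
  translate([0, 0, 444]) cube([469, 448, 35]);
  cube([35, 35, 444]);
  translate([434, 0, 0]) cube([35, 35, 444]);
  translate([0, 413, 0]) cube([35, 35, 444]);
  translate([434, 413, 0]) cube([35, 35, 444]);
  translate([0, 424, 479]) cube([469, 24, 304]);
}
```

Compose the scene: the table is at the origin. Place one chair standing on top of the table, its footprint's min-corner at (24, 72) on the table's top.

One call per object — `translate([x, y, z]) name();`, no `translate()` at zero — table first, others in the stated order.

table();
translate([24, 72, 709]) chair();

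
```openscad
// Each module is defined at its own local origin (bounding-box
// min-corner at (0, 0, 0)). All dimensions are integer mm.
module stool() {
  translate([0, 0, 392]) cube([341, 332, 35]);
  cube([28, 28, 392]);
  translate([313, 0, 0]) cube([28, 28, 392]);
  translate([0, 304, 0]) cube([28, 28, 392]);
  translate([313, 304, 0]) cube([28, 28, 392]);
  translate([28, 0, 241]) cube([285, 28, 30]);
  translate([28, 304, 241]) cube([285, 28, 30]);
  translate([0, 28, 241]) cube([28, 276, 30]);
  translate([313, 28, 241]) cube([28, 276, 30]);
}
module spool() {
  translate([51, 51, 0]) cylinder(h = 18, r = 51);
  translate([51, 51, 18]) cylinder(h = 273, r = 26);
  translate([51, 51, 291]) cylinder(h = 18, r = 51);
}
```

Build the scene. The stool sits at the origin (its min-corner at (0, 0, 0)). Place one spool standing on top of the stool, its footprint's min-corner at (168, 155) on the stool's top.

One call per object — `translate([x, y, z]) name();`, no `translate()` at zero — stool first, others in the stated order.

stool();
translate([168, 155, 427]) spool();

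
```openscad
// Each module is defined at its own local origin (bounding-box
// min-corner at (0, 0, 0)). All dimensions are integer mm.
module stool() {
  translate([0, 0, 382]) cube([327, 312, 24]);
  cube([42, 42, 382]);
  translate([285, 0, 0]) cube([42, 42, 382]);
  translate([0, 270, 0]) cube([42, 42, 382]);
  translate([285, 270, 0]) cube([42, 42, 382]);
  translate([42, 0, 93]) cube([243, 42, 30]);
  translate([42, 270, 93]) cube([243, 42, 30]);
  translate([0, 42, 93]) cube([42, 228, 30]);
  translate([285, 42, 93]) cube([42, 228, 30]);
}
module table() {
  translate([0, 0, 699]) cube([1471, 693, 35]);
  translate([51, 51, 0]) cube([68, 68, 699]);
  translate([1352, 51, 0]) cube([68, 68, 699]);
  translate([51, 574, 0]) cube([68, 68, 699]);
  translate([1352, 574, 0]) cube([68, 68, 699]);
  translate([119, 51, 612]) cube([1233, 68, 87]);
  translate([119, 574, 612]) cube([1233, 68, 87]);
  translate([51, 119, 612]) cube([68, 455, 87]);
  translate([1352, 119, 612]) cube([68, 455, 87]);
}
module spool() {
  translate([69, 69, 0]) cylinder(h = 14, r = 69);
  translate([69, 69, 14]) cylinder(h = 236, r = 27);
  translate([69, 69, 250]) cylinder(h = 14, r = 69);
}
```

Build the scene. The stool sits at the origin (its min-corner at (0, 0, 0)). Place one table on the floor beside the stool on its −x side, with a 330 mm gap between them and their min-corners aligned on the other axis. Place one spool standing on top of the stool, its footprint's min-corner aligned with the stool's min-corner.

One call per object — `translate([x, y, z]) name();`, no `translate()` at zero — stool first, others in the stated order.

stool();
translate([-1801, 0, 0]) table();
translate([0, 0, 406]) spool();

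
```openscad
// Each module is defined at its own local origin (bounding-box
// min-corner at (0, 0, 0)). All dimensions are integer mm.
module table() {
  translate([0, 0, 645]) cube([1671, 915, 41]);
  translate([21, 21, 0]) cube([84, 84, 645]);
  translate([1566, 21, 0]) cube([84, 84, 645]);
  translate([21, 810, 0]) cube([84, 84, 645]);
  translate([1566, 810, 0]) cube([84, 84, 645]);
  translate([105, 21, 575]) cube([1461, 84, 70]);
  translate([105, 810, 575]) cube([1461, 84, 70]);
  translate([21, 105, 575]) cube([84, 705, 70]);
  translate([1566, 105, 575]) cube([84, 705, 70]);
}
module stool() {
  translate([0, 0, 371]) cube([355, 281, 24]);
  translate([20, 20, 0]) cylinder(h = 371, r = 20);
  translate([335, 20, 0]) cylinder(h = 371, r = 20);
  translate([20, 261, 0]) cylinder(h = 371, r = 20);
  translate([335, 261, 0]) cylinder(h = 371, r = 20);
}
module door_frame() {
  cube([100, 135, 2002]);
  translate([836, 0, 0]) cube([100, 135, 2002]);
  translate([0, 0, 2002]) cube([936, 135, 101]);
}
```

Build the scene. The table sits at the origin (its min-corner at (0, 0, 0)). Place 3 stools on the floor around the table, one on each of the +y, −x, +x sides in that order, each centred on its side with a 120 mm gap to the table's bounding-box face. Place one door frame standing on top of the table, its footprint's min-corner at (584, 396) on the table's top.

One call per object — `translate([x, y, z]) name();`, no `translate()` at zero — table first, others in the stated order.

table();
translate([658, 1035, 0]) stool();
translate([-475, 317, 0]) stool();
translate([1791, 317, 0]) stool();
translate([584, 396, 686]) door_frame();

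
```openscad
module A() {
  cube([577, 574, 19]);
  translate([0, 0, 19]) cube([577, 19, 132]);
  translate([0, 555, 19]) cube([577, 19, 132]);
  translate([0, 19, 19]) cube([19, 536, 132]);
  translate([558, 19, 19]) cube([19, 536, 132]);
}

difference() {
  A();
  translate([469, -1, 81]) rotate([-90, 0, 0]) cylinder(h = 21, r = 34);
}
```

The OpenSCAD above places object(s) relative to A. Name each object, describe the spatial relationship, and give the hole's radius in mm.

The subtracted cylinder has r = 34 mm.

A is an open box. The open box has a circular hole through its front wall. The hole's radius is 34 mm.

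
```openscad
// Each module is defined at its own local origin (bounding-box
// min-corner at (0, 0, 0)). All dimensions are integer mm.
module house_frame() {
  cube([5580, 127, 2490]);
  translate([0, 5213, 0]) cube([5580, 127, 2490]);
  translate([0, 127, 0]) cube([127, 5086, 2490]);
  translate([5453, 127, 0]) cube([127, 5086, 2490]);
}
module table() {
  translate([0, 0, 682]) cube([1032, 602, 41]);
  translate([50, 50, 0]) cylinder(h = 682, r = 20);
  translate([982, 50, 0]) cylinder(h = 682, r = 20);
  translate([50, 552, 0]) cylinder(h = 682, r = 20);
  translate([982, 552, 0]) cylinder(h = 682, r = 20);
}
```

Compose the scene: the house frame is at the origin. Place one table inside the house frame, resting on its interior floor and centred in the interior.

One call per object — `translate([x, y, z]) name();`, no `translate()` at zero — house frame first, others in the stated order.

house_frame();
translate([2274, 2369, 0]) table();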